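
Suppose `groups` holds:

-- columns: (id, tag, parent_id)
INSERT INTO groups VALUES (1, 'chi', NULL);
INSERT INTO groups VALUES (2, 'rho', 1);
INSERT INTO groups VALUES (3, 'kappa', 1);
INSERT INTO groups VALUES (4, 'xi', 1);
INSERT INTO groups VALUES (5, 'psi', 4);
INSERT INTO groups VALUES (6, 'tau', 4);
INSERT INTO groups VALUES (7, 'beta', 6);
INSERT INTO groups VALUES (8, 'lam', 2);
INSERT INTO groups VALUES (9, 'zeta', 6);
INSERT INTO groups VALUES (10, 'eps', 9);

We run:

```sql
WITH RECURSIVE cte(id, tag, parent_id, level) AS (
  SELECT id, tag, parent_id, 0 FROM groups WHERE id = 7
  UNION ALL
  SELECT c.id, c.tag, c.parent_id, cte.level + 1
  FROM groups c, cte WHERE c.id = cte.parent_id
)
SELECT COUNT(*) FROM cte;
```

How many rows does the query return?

4

Base: id=7 (beta), parent_id=6, level 0.
Iteration 1: join on id=6 -> tau (id 6, parent_id=4, level 1).
Iteration 2: join on id=4 -> xi (id 4, parent_id=1, level 2).
Iteration 3: join on id=1 -> chi (id 1, parent_id=NULL, level 3).
Iteration 4: parent_id is NULL; no match; recursion stops.
Total rows emitted: 4.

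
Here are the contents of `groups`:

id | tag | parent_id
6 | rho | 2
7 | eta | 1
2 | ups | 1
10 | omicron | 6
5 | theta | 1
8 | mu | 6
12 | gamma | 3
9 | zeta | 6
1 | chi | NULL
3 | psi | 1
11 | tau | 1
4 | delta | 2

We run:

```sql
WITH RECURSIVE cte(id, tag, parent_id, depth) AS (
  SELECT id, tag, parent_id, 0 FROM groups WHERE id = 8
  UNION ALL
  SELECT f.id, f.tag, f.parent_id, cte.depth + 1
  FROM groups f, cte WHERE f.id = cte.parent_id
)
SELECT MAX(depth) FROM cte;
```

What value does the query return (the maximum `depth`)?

Base: id=8 (mu), parent_id=6, depth 0.
Iteration 1: join on id=6 -> rho (id 6, parent_id=2, depth 1).
Iteration 2: join on id=2 -> ups (id 2, parent_id=1, depth 2).
Iteration 3: join on id=1 -> chi (id 1, parent_id=NULL, depth 3).
Iteration 4: parent_id is NULL; no match; recursion stops.
depth values: 0, 1, 2, 3; the maximum is 3.

3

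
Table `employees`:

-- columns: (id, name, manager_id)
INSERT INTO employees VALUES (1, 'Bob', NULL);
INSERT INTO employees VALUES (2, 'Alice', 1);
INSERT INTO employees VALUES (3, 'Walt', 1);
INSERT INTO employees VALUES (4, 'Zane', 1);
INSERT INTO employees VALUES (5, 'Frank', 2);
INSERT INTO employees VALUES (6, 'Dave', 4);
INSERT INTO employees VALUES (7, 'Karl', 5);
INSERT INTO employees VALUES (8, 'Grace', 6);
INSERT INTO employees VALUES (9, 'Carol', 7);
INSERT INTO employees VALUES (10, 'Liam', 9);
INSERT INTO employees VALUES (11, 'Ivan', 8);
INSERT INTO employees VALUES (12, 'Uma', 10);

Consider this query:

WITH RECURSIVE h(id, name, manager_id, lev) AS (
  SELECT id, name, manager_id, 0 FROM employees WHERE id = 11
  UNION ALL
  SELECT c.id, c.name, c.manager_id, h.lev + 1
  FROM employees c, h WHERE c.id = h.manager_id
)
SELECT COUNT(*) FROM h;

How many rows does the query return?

5

Base: id=11 (Ivan), manager_id=8, lev 0.
Iteration 1: join on id=8 -> Grace (id 8, manager_id=6, lev 1).
Iteration 2: join on id=6 -> Dave (id 6, manager_id=4, lev 2).
Iteration 3: join on id=4 -> Zane (id 4, manager_id=1, lev 3).
Iteration 4: join on id=1 -> Bob (id 1, manager_id=NULL, lev 4).
Iteration 5: manager_id is NULL; no match; recursion stops.
Total rows emitted: 5.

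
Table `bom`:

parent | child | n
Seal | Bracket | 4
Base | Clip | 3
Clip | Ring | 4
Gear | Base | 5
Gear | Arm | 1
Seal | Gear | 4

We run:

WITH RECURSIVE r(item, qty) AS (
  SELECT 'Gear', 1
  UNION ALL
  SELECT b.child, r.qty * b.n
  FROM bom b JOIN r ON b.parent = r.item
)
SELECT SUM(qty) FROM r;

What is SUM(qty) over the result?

82

Base: (Gear, qty=1).
Iteration 1: components of {Gear} -> Arm = 1*1 = 1, Base = 1*5 = 5.
Iteration 2: components of {Arm,Base} -> Clip = 5*3 = 15.
Iteration 3: components of {Clip} -> Ring = 15*4 = 60.
Iteration 4: no further components; recursion stops.
SUM(qty) = 1 + 5 + 1 + 15 + 60 = 82.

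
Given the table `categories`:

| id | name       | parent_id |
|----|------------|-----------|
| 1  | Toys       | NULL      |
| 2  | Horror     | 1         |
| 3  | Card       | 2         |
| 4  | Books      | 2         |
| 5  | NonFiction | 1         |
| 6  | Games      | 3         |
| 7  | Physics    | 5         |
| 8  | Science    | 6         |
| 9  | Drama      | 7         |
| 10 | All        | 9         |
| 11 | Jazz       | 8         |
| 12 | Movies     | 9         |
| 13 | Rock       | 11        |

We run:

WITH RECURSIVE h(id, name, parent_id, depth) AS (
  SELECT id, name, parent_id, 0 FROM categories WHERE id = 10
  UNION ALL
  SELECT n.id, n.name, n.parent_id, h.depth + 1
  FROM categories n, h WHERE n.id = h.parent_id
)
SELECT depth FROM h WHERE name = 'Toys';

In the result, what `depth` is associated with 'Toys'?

Base: id=10 (All), parent_id=9, depth 0.
Iteration 1: join on id=9 -> Drama (id 9, parent_id=7, depth 1).
Iteration 2: join on id=7 -> Physics (id 7, parent_id=5, depth 2).
Iteration 3: join on id=5 -> NonFiction (id 5, parent_id=1, depth 3).
Iteration 4: join on id=1 -> Toys (id 1, parent_id=NULL, depth 4).
Iteration 5: parent_id is NULL; no match; recursion stops.

4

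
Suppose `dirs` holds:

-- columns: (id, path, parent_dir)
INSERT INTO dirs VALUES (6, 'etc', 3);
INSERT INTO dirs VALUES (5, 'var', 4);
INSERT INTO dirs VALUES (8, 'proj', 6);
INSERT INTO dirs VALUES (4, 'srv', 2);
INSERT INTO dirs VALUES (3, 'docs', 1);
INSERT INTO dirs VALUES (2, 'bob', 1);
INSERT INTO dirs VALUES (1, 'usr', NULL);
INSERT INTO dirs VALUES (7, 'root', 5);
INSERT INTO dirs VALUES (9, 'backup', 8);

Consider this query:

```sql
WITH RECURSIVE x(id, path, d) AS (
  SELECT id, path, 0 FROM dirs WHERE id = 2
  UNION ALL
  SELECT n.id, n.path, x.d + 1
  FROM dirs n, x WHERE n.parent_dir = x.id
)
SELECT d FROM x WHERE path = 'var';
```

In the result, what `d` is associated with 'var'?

2

Base: id=2 (bob) at d 0.
Iteration 1: rows with parent_dir in {2} -> srv (id 4, d 1).
Iteration 2: rows with parent_dir in {4} -> var (id 5, d 2).
Iteration 3: rows with parent_dir in {5} -> root (id 7, d 3).
Iteration 4: no rows with parent_dir in {7}; recursion stops.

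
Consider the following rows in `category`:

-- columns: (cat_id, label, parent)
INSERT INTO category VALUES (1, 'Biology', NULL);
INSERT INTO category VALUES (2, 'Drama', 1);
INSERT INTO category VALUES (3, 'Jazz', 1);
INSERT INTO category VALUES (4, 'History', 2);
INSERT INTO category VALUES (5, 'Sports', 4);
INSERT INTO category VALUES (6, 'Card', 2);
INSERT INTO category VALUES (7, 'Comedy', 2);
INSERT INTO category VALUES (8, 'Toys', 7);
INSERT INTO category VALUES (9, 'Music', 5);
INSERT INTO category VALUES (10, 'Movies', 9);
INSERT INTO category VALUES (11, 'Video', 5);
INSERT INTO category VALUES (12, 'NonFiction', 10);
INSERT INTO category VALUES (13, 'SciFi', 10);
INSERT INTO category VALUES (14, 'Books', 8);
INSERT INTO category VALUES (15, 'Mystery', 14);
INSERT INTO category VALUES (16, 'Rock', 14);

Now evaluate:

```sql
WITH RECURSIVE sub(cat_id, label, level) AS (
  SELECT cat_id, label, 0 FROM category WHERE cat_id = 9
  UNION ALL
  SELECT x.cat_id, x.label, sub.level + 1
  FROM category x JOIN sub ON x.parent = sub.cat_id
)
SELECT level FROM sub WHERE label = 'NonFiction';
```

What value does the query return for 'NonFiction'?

Base: cat_id=9 (Music) at level 0.
Iteration 1: rows with parent in {9} -> Movies (id 10, level 1).
Iteration 2: rows with parent in {10} -> NonFiction (id 12, level 2), SciFi (id 13, level 2).
Iteration 3: no rows with parent in {12,13}; recursion stops.

2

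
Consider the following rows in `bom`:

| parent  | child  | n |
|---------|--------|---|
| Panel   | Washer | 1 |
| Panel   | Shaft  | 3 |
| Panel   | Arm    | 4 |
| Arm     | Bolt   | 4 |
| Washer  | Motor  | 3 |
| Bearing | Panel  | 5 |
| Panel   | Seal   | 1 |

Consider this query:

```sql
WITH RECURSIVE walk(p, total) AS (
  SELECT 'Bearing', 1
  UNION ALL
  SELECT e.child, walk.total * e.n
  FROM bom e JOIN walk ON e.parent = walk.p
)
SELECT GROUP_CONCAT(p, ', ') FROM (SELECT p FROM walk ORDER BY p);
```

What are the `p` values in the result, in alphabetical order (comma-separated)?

Base: (Bearing, total=1).
Iteration 1: components of {Bearing} -> Panel = 1*5 = 5.
Iteration 2: components of {Panel} -> Arm = 5*4 = 20, Seal = 5*1 = 5, Shaft = 5*3 = 15, Washer = 5*1 = 5.
Iteration 3: components of {Arm,Seal,Shaft,Washer} -> Bolt = 20*4 = 80, Motor = 5*3 = 15.
Iteration 4: no further components; recursion stops.

Arm, Bearing, Bolt, Motor, Panel, Seal, Shaft, Washer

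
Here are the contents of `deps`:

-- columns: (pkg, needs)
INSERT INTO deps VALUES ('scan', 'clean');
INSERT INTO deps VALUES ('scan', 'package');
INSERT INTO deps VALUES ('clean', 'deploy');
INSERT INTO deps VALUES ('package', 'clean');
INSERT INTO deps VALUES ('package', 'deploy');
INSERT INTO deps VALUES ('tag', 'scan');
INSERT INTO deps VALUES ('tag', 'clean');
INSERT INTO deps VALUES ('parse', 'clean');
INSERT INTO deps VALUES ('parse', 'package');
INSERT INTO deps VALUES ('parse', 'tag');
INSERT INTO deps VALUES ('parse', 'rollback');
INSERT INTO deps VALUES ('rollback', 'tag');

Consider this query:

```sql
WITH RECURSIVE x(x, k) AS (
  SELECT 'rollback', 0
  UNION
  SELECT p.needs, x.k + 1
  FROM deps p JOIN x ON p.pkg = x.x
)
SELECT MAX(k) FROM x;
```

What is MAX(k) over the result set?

Base: (rollback, k=0).
Iteration 1: edges from {rollback} -> (tag, k=1).
Iteration 2: edges from {tag} -> (clean, k=2), (scan, k=2).
Iteration 3: edges from {clean,scan} -> (clean, k=3), (deploy, k=3), (package, k=3).
Iteration 4: edges from {clean,deploy,package} -> (clean, k=4), (deploy, k=4). [UNION drops 1 duplicate row(s)]
Iteration 5: edges from {clean,deploy} -> (deploy, k=5).
Iteration 6: no outgoing edges from {deploy}; recursion stops.
k values: 0, 1, 2, 2, 3, 3, 3, 4, 4, 5; the maximum is 5.

5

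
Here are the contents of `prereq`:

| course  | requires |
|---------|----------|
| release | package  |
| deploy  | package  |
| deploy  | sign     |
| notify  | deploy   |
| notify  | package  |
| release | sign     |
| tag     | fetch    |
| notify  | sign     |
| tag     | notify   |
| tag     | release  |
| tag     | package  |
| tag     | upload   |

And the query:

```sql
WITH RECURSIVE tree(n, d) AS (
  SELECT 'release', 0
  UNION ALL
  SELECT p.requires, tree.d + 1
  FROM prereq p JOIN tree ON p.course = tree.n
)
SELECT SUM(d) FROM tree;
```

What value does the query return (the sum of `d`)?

Base: (release, d=0).
Iteration 1: edges from {release} -> (package, d=1), (sign, d=1).
Iteration 2: no outgoing edges from {package,sign}; recursion stops.
SUM(d) = 0 + 1 + 1 = 2.

2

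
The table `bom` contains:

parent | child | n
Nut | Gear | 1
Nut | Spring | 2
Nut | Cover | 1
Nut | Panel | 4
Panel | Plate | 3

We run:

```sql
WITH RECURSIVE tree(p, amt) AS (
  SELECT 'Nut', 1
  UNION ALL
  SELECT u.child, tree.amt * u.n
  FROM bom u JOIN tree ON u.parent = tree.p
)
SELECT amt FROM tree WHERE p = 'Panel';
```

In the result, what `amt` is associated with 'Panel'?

4

Base: (Nut, amt=1).
Iteration 1: components of {Nut} -> Cover = 1*1 = 1, Gear = 1*1 = 1, Panel = 1*4 = 4, Spring = 1*2 = 2.
Iteration 2: components of {Cover,Gear,Panel,Spring} -> Plate = 4*3 = 12.
Iteration 3: no further components; recursion stops.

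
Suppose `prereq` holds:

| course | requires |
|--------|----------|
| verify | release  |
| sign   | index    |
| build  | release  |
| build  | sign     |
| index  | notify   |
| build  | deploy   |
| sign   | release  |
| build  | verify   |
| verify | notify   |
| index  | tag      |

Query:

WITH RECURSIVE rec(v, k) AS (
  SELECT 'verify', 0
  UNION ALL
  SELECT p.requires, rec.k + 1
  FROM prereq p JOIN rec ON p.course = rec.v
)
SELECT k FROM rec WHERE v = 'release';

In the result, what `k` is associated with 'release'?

Base: (verify, k=0).
Iteration 1: edges from {verify} -> (notify, k=1), (release, k=1).
Iteration 2: no outgoing edges from {notify,release}; recursion stops.

1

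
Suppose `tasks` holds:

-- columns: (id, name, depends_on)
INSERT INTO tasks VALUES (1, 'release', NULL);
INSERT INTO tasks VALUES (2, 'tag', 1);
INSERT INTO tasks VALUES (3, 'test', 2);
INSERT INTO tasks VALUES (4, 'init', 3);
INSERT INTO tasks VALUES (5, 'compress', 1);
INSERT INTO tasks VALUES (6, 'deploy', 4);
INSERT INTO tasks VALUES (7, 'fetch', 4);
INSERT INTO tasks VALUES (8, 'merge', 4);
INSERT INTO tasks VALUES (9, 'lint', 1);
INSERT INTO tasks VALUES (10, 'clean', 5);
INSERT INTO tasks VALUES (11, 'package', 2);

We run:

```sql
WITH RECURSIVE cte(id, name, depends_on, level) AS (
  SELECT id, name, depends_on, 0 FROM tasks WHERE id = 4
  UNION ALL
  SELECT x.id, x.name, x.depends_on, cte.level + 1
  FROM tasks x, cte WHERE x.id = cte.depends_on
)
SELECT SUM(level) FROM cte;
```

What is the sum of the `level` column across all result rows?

6

Base: id=4 (init), depends_on=3, level 0.
Iteration 1: join on id=3 -> test (id 3, depends_on=2, level 1).
Iteration 2: join on id=2 -> tag (id 2, depends_on=1, level 2).
Iteration 3: join on id=1 -> release (id 1, depends_on=NULL, level 3).
Iteration 4: depends_on is NULL; no match; recursion stops.
SUM(level) = 0 + 1 + 2 + 3 = 6.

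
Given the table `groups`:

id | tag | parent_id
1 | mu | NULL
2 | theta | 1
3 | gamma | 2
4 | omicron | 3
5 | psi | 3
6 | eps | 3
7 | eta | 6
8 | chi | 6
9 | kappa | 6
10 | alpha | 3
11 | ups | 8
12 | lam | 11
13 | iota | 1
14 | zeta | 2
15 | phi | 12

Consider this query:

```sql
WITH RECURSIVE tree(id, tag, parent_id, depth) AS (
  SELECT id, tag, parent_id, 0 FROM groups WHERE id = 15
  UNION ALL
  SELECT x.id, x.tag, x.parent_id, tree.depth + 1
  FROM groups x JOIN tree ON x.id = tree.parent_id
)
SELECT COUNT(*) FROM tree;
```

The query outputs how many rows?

8

Base: id=15 (phi), parent_id=12, depth 0.
Iteration 1: join on id=12 -> lam (id 12, parent_id=11, depth 1).
Iteration 2: join on id=11 -> ups (id 11, parent_id=8, depth 2).
Iteration 3: join on id=8 -> chi (id 8, parent_id=6, depth 3).
Iteration 4: join on id=6 -> eps (id 6, parent_id=3, depth 4).
Iteration 5: join on id=3 -> gamma (id 3, parent_id=2, depth 5).
Iteration 6: join on id=2 -> theta (id 2, parent_id=1, depth 6).
Iteration 7: join on id=1 -> mu (id 1, parent_id=NULL, depth 7).
Iteration 8: parent_id is NULL; no match; recursion stops.
Total rows emitted: 8.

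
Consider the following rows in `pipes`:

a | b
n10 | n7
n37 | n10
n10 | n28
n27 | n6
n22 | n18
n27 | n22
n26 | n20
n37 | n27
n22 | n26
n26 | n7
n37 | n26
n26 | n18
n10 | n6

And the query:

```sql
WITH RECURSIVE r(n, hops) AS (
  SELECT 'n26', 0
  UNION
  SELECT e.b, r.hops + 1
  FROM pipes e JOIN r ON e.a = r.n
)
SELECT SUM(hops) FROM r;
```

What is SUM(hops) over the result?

3

Base: (n26, hops=0).
Iteration 1: edges from {n26} -> (n18, hops=1), (n20, hops=1), (n7, hops=1).
Iteration 2: no outgoing edges from {n18,n20,n7}; recursion stops.
SUM(hops) = 0 + 1 + 1 + 1 = 3.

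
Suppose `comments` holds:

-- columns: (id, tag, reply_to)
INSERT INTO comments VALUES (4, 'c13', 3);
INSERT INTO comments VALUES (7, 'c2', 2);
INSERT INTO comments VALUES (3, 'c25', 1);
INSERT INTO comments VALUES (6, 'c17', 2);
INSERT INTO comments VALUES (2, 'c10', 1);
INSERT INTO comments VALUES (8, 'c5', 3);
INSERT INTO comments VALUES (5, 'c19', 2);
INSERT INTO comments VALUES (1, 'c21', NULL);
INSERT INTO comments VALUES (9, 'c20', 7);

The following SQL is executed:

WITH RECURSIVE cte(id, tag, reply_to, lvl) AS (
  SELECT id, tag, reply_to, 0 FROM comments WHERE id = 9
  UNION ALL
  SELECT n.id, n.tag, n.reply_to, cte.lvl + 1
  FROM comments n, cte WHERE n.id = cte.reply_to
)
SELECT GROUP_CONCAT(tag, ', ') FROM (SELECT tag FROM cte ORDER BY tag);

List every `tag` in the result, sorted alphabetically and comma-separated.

c10, c2, c20, c21

Base: id=9 (c20), reply_to=7, lvl 0.
Iteration 1: join on id=7 -> c2 (id 7, reply_to=2, lvl 1).
Iteration 2: join on id=2 -> c10 (id 2, reply_to=1, lvl 2).
Iteration 3: join on id=1 -> c21 (id 1, reply_to=NULL, lvl 3).
Iteration 4: reply_to is NULL; no match; recursion stops.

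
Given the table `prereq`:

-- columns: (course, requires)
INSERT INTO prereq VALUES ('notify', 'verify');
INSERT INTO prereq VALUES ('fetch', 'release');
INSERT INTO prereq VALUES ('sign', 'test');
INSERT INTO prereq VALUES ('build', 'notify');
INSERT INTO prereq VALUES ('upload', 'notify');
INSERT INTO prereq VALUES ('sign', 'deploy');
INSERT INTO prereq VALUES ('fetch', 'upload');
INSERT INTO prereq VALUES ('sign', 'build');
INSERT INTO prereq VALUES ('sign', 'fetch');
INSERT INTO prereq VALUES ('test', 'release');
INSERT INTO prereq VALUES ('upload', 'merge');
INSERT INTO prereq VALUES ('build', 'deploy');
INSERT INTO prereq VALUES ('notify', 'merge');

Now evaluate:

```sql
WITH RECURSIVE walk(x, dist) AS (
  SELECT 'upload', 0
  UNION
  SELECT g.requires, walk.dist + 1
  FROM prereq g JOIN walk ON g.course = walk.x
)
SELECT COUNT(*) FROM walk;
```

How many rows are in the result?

5

Base: (upload, dist=0).
Iteration 1: edges from {upload} -> (merge, dist=1), (notify, dist=1).
Iteration 2: edges from {merge,notify} -> (merge, dist=2), (verify, dist=2).
Iteration 3: no outgoing edges from {merge,verify}; recursion stops.
Total rows emitted: 5.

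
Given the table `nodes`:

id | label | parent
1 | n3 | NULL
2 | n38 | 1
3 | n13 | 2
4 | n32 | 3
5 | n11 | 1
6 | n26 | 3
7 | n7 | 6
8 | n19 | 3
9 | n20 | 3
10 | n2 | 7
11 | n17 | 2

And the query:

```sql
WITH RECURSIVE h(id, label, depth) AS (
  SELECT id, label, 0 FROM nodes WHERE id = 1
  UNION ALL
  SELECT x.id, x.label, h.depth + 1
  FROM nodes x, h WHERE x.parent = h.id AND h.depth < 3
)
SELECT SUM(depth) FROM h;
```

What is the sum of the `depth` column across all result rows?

18

Base: id=1 (n3) at depth 0.
Iteration 1: rows with parent in {1} -> n38 (id 2, depth 1), n11 (id 5, depth 1).
Iteration 2: rows with parent in {2,5} -> n13 (id 3, depth 2), n17 (id 11, depth 2).
Iteration 3: rows with parent in {3,11} -> n32 (id 4, depth 3), n26 (id 6, depth 3), n19 (id 8, depth 3), n20 (id 9, depth 3).
Iteration 4: depth < 3 fails for all current rows; recursion stops.
SUM(depth) = 0 + 1 + 1 + 2 + 2 + 3 + 3 + 3 + 3 = 18.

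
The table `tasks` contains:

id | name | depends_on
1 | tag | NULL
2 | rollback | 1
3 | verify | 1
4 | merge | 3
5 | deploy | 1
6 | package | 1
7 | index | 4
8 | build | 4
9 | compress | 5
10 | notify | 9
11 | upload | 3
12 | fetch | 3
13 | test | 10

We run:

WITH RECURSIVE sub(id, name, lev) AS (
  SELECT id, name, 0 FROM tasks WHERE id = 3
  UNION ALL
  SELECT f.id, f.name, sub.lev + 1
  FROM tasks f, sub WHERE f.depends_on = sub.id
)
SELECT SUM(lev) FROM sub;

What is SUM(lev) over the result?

Base: id=3 (verify) at lev 0.
Iteration 1: rows with depends_on in {3} -> merge (id 4, lev 1), upload (id 11, lev 1), fetch (id 12, lev 1).
Iteration 2: rows with depends_on in {4,11,12} -> index (id 7, lev 2), build (id 8, lev 2).
Iteration 3: no rows with depends_on in {7,8}; recursion stops.
SUM(lev) = 0 + 1 + 1 + 1 + 2 + 2 = 7.

7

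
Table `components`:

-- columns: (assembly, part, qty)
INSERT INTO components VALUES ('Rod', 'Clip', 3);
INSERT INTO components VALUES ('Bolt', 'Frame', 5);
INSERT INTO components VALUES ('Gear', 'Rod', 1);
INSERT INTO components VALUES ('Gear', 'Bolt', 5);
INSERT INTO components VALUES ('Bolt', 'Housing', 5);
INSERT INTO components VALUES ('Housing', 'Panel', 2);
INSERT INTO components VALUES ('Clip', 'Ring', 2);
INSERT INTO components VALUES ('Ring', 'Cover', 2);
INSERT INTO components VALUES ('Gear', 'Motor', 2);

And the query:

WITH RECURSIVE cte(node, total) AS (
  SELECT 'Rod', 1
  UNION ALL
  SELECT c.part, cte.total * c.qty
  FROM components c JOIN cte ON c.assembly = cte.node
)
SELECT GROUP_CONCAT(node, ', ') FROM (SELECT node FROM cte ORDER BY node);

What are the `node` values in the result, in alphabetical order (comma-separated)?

Clip, Cover, Ring, Rod

Base: (Rod, total=1).
Iteration 1: components of {Rod} -> Clip = 1*3 = 3.
Iteration 2: components of {Clip} -> Ring = 3*2 = 6.
Iteration 3: components of {Ring} -> Cover = 6*2 = 12.
Iteration 4: no further components; recursion stops.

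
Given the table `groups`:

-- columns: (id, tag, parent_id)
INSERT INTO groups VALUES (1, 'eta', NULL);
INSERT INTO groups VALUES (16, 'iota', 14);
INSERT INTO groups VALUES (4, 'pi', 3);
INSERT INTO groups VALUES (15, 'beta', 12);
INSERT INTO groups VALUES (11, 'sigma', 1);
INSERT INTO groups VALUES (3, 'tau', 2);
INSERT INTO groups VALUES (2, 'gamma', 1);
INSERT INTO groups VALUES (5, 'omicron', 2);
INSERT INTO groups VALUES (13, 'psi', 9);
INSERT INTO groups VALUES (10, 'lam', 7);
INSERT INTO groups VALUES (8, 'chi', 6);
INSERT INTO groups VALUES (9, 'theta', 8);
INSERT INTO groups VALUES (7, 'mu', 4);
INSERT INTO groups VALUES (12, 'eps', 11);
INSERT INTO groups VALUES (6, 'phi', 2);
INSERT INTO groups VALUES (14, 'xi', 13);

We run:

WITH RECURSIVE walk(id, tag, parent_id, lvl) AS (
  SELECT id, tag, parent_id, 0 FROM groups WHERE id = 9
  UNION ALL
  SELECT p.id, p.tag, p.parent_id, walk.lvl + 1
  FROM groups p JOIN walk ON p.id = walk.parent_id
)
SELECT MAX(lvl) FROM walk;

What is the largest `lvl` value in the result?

Base: id=9 (theta), parent_id=8, lvl 0.
Iteration 1: join on id=8 -> chi (id 8, parent_id=6, lvl 1).
Iteration 2: join on id=6 -> phi (id 6, parent_id=2, lvl 2).
Iteration 3: join on id=2 -> gamma (id 2, parent_id=1, lvl 3).
Iteration 4: join on id=1 -> eta (id 1, parent_id=NULL, lvl 4).
Iteration 5: parent_id is NULL; no match; recursion stops.
lvl values: 0, 1, 2, 3, 4; the maximum is 4.

4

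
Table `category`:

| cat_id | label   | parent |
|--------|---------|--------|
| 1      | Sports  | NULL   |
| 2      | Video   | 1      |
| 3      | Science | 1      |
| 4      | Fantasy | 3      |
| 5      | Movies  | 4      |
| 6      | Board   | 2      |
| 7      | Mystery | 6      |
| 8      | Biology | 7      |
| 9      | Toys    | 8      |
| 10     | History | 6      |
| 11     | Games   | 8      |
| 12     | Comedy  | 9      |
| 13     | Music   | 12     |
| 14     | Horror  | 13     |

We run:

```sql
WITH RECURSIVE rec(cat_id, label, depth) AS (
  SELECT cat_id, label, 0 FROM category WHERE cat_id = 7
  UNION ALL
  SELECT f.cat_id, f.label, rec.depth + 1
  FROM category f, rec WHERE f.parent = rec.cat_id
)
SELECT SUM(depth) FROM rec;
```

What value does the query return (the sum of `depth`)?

17

Base: cat_id=7 (Mystery) at depth 0.
Iteration 1: rows with parent in {7} -> Biology (id 8, depth 1).
Iteration 2: rows with parent in {8} -> Toys (id 9, depth 2), Games (id 11, depth 2).
Iteration 3: rows with parent in {9,11} -> Comedy (id 12, depth 3).
Iteration 4: rows with parent in {12} -> Music (id 13, depth 4).
Iteration 5: rows with parent in {13} -> Horror (id 14, depth 5).
Iteration 6: no rows with parent in {14}; recursion stops.
SUM(depth) = 0 + 1 + 2 + 2 + 3 + 4 + 5 = 17.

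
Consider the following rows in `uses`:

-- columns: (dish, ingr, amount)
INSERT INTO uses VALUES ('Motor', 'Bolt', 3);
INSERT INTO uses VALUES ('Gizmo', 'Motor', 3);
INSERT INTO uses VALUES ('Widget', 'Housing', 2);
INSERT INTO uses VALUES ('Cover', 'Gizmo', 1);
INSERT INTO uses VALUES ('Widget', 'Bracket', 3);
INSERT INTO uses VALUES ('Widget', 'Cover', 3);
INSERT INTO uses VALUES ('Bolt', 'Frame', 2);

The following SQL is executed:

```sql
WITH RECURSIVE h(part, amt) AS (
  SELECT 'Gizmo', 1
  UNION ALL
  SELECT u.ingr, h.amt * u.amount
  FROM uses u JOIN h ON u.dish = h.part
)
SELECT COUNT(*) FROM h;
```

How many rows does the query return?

4

Base: (Gizmo, amt=1).
Iteration 1: components of {Gizmo} -> Motor = 1*3 = 3.
Iteration 2: components of {Motor} -> Bolt = 3*3 = 9.
Iteration 3: components of {Bolt} -> Frame = 9*2 = 18.
Iteration 4: no further components; recursion stops.
Total rows emitted: 4.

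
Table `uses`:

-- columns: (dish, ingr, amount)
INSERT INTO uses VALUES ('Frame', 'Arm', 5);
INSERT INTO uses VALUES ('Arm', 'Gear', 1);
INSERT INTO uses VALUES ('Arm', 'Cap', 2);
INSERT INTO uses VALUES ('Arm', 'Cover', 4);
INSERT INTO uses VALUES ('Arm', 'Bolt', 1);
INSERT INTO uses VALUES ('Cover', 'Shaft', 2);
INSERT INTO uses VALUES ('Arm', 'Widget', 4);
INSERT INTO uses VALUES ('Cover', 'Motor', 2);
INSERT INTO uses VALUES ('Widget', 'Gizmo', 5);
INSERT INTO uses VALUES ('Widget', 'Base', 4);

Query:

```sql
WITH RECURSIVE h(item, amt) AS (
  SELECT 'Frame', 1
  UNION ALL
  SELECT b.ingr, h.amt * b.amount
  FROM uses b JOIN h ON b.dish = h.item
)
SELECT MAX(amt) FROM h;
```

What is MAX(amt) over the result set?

100

Base: (Frame, amt=1).
Iteration 1: components of {Frame} -> Arm = 1*5 = 5.
Iteration 2: components of {Arm} -> Bolt = 5*1 = 5, Cap = 5*2 = 10, Cover = 5*4 = 20, Gear = 5*1 = 5, Widget = 5*4 = 20.
Iteration 3: components of {Bolt,Cap,Cover,Gear,Widget} -> Base = 20*4 = 80, Gizmo = 20*5 = 100, Motor = 20*2 = 40, Shaft = 20*2 = 40.
Iteration 4: no further components; recursion stops.
amt values: 1, 5, 5, 10, 20, 5, 20, 40, 40, 100, 80; the maximum is 100.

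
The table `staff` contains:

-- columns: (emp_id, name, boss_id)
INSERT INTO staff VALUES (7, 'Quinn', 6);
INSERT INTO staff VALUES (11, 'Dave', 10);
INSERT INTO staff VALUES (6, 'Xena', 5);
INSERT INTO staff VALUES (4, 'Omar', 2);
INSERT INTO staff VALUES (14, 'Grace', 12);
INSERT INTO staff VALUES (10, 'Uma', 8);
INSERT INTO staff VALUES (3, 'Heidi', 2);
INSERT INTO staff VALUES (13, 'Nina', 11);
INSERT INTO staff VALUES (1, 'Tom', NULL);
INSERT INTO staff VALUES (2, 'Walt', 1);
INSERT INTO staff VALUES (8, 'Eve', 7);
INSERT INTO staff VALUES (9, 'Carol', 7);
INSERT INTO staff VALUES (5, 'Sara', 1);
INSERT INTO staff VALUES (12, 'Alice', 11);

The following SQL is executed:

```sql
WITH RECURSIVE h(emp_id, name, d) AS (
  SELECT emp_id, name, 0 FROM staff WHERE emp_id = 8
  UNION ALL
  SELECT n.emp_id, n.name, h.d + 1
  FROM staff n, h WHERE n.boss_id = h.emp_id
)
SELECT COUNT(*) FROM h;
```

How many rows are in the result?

6

Base: emp_id=8 (Eve) at d 0.
Iteration 1: rows with boss_id in {8} -> Uma (id 10, d 1).
Iteration 2: rows with boss_id in {10} -> Dave (id 11, d 2).
Iteration 3: rows with boss_id in {11} -> Alice (id 12, d 3), Nina (id 13, d 3).
Iteration 4: rows with boss_id in {12,13} -> Grace (id 14, d 4).
Iteration 5: no rows with boss_id in {14}; recursion stops.
Total rows emitted: 6.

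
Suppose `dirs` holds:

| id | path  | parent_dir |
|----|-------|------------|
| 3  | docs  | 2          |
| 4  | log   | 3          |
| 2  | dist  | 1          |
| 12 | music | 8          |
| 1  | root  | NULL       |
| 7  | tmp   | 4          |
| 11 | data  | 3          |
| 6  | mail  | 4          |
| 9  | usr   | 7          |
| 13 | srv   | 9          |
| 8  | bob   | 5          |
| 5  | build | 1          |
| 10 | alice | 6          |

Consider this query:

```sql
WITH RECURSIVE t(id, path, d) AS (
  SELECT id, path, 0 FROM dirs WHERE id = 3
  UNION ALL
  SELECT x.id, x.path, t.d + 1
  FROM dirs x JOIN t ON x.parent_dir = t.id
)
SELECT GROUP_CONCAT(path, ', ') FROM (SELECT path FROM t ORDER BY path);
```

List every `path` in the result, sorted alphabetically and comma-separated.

alice, data, docs, log, mail, srv, tmp, usr

Base: id=3 (docs) at d 0.
Iteration 1: rows with parent_dir in {3} -> log (id 4, d 1), data (id 11, d 1).
Iteration 2: rows with parent_dir in {4,11} -> mail (id 6, d 2), tmp (id 7, d 2).
Iteration 3: rows with parent_dir in {6,7} -> usr (id 9, d 3), alice (id 10, d 3).
Iteration 4: rows with parent_dir in {9,10} -> srv (id 13, d 4).
Iteration 5: no rows with parent_dir in {13}; recursion stops.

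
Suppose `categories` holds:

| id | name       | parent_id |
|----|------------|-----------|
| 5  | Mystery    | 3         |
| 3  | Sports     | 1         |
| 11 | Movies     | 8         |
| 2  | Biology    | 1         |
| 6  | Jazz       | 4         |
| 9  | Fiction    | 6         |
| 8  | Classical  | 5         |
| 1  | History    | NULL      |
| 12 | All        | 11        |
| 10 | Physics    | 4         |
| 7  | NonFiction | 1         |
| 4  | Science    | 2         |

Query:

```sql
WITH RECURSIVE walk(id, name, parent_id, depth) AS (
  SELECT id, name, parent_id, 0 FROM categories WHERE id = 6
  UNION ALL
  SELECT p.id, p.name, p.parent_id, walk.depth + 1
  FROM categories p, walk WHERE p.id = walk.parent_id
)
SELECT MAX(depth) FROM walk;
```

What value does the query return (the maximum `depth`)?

Base: id=6 (Jazz), parent_id=4, depth 0.
Iteration 1: join on id=4 -> Science (id 4, parent_id=2, depth 1).
Iteration 2: join on id=2 -> Biology (id 2, parent_id=1, depth 2).
Iteration 3: join on id=1 -> History (id 1, parent_id=NULL, depth 3).
Iteration 4: parent_id is NULL; no match; recursion stops.
depth values: 0, 1, 2, 3; the maximum is 3.

3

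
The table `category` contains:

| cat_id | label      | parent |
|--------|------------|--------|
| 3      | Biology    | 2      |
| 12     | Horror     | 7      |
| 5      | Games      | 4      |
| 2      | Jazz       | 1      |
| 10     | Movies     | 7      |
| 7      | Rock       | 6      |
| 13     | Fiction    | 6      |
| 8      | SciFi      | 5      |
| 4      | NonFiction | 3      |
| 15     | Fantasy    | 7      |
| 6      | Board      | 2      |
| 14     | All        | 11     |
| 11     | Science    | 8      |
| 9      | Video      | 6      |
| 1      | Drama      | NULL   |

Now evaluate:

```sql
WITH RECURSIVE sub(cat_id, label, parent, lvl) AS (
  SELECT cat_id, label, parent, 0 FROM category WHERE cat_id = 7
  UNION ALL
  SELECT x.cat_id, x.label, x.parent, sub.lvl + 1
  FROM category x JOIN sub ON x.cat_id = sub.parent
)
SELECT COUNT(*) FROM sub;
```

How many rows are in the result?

Base: cat_id=7 (Rock), parent=6, lvl 0.
Iteration 1: join on cat_id=6 -> Board (id 6, parent=2, lvl 1).
Iteration 2: join on cat_id=2 -> Jazz (id 2, parent=1, lvl 2).
Iteration 3: join on cat_id=1 -> Drama (id 1, parent=NULL, lvl 3).
Iteration 4: parent is NULL; no match; recursion stops.
Total rows emitted: 4.

4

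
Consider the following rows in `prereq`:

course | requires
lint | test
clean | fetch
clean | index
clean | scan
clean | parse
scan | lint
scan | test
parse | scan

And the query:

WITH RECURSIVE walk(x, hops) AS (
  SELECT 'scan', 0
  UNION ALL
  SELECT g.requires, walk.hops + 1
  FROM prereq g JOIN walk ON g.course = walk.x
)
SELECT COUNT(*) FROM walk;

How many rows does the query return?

4

Base: (scan, hops=0).
Iteration 1: edges from {scan} -> (lint, hops=1), (test, hops=1).
Iteration 2: edges from {lint,test} -> (test, hops=2).
Iteration 3: no outgoing edges from {test}; recursion stops.
Total rows emitted: 4.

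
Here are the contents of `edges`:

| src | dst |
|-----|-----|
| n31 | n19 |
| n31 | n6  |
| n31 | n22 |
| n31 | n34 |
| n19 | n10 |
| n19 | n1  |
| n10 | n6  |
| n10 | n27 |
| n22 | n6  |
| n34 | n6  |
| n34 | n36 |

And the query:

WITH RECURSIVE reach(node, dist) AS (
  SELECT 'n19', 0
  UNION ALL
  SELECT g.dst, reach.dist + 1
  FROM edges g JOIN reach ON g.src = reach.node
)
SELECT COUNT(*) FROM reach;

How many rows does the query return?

Base: (n19, dist=0).
Iteration 1: edges from {n19} -> (n1, dist=1), (n10, dist=1).
Iteration 2: edges from {n1,n10} -> (n27, dist=2), (n6, dist=2).
Iteration 3: no outgoing edges from {n27,n6}; recursion stops.
Total rows emitted: 5.

5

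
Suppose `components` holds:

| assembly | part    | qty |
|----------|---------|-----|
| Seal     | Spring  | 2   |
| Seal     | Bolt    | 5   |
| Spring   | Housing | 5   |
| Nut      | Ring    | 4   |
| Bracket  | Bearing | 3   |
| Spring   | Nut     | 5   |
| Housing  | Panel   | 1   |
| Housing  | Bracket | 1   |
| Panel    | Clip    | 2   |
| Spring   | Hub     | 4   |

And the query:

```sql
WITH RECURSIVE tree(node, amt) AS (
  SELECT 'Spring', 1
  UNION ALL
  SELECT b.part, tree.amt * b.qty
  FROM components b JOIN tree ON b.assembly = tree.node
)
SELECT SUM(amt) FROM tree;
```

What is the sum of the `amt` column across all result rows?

70

Base: (Spring, amt=1).
Iteration 1: components of {Spring} -> Housing = 1*5 = 5, Hub = 1*4 = 4, Nut = 1*5 = 5.
Iteration 2: components of {Housing,Hub,Nut} -> Bracket = 5*1 = 5, Panel = 5*1 = 5, Ring = 5*4 = 20.
Iteration 3: components of {Bracket,Panel,Ring} -> Bearing = 5*3 = 15, Clip = 5*2 = 10.
Iteration 4: no further components; recursion stops.
SUM(amt) = 1 + 5 + 5 + 4 + 20 + 5 + 5 + 15 + 10 = 70.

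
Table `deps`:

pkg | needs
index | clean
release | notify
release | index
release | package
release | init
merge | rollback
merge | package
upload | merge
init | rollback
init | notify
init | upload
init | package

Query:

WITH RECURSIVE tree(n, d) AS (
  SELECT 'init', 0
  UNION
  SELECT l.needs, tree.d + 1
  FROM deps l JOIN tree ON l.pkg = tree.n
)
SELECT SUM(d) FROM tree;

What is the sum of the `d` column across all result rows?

12

Base: (init, d=0).
Iteration 1: edges from {init} -> (notify, d=1), (package, d=1), (rollback, d=1), (upload, d=1).
Iteration 2: edges from {notify,package,rollback,upload} -> (merge, d=2).
Iteration 3: edges from {merge} -> (package, d=3), (rollback, d=3).
Iteration 4: no outgoing edges from {package,rollback}; recursion stops.
SUM(d) = 0 + 1 + 1 + 1 + 1 + 2 + 3 + 3 = 12.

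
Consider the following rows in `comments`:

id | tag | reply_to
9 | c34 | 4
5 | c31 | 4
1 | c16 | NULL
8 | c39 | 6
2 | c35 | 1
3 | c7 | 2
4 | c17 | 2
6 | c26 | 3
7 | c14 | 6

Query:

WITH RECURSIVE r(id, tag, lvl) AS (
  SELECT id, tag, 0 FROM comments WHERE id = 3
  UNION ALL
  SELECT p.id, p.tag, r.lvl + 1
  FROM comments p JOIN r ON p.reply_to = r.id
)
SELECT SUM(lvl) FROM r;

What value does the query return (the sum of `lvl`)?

5

Base: id=3 (c7) at lvl 0.
Iteration 1: rows with reply_to in {3} -> c26 (id 6, lvl 1).
Iteration 2: rows with reply_to in {6} -> c14 (id 7, lvl 2), c39 (id 8, lvl 2).
Iteration 3: no rows with reply_to in {7,8}; recursion stops.
SUM(lvl) = 0 + 1 + 2 + 2 = 5.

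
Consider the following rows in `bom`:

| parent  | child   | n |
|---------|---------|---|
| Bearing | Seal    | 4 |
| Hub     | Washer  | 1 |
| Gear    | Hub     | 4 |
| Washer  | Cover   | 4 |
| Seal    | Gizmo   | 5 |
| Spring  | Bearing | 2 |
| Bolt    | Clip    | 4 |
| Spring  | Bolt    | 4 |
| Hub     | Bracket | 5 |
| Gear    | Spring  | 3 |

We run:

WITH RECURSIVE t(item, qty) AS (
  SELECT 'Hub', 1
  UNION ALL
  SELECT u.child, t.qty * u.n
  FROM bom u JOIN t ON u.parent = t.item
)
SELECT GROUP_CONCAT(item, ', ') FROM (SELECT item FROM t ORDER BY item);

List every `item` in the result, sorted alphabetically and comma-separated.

Bracket, Cover, Hub, Washer

Base: (Hub, qty=1).
Iteration 1: components of {Hub} -> Bracket = 1*5 = 5, Washer = 1*1 = 1.
Iteration 2: components of {Bracket,Washer} -> Cover = 1*4 = 4.
Iteration 3: no further components; recursion stops.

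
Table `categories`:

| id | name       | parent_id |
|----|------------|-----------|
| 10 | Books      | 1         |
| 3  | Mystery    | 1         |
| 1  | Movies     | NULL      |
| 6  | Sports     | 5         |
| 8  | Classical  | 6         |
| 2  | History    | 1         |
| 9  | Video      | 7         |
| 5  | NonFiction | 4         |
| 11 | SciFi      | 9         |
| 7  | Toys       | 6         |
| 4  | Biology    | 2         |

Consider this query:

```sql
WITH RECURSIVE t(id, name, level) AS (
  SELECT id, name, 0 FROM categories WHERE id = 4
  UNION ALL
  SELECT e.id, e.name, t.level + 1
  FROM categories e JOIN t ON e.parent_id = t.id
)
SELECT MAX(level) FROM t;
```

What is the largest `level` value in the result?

Base: id=4 (Biology) at level 0.
Iteration 1: rows with parent_id in {4} -> NonFiction (id 5, level 1).
Iteration 2: rows with parent_id in {5} -> Sports (id 6, level 2).
Iteration 3: rows with parent_id in {6} -> Toys (id 7, level 3), Classical (id 8, level 3).
Iteration 4: rows with parent_id in {7,8} -> Video (id 9, level 4).
Iteration 5: rows with parent_id in {9} -> SciFi (id 11, level 5).
Iteration 6: no rows with parent_id in {11}; recursion stops.
level values: 0, 1, 2, 3, 3, 4, 5; the maximum is 5.

5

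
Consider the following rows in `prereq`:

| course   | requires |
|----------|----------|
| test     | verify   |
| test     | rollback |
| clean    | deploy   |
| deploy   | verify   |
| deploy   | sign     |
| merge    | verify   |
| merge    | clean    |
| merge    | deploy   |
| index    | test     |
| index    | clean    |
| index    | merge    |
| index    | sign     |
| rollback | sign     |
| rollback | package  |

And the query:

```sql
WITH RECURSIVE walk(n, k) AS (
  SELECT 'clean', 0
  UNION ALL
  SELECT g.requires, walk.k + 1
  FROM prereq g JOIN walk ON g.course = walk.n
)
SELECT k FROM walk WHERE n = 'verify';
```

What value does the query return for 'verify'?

2

Base: (clean, k=0).
Iteration 1: edges from {clean} -> (deploy, k=1).
Iteration 2: edges from {deploy} -> (sign, k=2), (verify, k=2).
Iteration 3: no outgoing edges from {sign,verify}; recursion stops.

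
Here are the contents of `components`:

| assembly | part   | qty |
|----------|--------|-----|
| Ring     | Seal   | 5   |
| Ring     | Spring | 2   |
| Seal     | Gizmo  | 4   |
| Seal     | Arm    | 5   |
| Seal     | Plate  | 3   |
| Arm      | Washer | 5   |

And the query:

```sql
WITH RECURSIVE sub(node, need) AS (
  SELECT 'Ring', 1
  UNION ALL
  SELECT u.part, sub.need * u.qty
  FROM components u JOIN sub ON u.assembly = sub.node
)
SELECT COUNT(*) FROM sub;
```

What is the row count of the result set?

7

Base: (Ring, need=1).
Iteration 1: components of {Ring} -> Seal = 1*5 = 5, Spring = 1*2 = 2.
Iteration 2: components of {Seal,Spring} -> Arm = 5*5 = 25, Gizmo = 5*4 = 20, Plate = 5*3 = 15.
Iteration 3: components of {Arm,Gizmo,Plate} -> Washer = 25*5 = 125.
Iteration 4: no further components; recursion stops.
Total rows emitted: 7.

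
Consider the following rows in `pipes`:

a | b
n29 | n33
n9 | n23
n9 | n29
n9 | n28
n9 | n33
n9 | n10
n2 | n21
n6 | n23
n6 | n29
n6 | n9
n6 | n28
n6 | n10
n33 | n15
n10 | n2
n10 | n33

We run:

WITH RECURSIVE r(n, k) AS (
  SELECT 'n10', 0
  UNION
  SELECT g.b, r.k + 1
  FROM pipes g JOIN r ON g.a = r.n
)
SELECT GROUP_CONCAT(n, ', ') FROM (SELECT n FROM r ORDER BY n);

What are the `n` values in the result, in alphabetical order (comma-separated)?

Base: (n10, k=0).
Iteration 1: edges from {n10} -> (n2, k=1), (n33, k=1).
Iteration 2: edges from {n2,n33} -> (n15, k=2), (n21, k=2).
Iteration 3: no outgoing edges from {n15,n21}; recursion stops.

n10, n15, n2, n21, n33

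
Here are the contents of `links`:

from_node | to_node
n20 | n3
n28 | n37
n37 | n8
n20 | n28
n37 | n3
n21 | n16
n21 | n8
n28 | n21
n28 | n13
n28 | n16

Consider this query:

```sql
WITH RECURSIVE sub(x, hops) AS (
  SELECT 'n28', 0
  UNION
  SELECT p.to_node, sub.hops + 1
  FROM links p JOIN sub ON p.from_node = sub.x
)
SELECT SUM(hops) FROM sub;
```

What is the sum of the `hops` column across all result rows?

Base: (n28, hops=0).
Iteration 1: edges from {n28} -> (n13, hops=1), (n16, hops=1), (n21, hops=1), (n37, hops=1).
Iteration 2: edges from {n13,n16,n21,n37} -> (n16, hops=2), (n3, hops=2), (n8, hops=2). [UNION drops 1 duplicate row(s)]
Iteration 3: no outgoing edges from {n16,n3,n8}; recursion stops.
SUM(hops) = 0 + 1 + 1 + 1 + 1 + 2 + 2 + 2 = 10.

10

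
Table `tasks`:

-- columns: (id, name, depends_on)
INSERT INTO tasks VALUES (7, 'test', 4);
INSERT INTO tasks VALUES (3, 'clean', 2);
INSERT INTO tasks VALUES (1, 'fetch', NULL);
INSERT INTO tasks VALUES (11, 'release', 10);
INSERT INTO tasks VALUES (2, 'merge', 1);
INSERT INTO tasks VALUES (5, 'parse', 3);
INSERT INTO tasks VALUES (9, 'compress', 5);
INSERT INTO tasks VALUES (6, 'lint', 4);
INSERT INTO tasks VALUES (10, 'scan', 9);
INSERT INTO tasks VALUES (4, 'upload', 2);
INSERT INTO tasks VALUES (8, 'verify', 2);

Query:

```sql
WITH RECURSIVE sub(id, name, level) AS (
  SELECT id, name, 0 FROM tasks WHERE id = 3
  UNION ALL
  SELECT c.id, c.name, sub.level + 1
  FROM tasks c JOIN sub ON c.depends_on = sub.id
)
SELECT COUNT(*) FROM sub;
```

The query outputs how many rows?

Base: id=3 (clean) at level 0.
Iteration 1: rows with depends_on in {3} -> parse (id 5, level 1).
Iteration 2: rows with depends_on in {5} -> compress (id 9, level 2).
Iteration 3: rows with depends_on in {9} -> scan (id 10, level 3).
Iteration 4: rows with depends_on in {10} -> release (id 11, level 4).
Iteration 5: no rows with depends_on in {11}; recursion stops.
Total rows emitted: 5.

5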